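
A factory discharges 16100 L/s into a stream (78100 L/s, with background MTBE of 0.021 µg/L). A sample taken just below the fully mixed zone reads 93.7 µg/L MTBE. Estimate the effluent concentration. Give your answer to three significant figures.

548 µg/L

Mass balance: 78100·0.02100 + 16100·Cₑ = 94200·93.70
→ Cₑ = (94200·93.70 − 78100·0.02100) / 16100 = 548.1 µg/L.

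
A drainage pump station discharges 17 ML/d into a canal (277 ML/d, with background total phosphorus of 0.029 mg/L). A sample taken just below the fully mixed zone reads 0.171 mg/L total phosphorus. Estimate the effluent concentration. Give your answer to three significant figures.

2.48 mg/L

Mass balance: 277.0·0.02900 + 17.00·Cₑ = 294.0·0.1710
→ Cₑ = (294.0·0.1710 − 277.0·0.02900) / 17.00 = 2.485 mg/L.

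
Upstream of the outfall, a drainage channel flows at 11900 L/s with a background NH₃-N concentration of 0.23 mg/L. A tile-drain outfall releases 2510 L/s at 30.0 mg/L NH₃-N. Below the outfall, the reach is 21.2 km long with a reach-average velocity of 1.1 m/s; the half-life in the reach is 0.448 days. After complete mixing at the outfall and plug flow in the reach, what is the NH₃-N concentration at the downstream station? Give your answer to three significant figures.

3.83 mg/L

Mixed concentration C = ΣQC/ΣQ = (11900·0.2300 + 2510·30.00) / 14410 = 78040/14410 = 5.415 mg/L.
Travel time t = 21.2·1000 / 1.1 = 19270 s = 5.354 h.
Half-life 0.448 d → k = ln 2 / 0.448 = 1.547 d⁻¹.
Decay over the reach: 5.415·exp(−kt) = 5.415·0.7081 = 3.835 mg/L.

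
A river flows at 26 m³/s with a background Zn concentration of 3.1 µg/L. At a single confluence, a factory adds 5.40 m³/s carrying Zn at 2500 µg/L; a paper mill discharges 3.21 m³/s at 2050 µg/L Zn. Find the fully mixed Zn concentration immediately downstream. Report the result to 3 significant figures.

583 µg/L

Conservation of mass: C = (26.00·3.100 + 5.400·2500 + 3.210·2050) / 34.61 = 20160/34.61 = 582.5 µg/L.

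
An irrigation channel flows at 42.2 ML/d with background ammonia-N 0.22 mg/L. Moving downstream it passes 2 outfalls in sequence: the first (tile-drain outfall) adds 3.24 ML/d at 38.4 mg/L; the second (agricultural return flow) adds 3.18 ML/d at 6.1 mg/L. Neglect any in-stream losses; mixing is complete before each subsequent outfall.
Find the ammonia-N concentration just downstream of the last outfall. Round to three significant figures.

Below outfall 1: Q → 45.44 ML/d, C = (42.20·0.2200 + 3.240·38.40)/45.44 = 2.942 mg/L.
Below outfall 2: Q → 48.62 ML/d, C = (45.44·2.942 + 3.180·6.100)/48.62 = 3.149 mg/L.

3.15 mg/L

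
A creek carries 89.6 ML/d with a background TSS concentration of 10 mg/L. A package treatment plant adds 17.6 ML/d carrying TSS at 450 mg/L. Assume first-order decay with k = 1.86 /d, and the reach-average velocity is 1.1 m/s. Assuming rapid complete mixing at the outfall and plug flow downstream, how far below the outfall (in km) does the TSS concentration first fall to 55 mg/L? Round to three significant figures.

20.6 km

Mixed concentration C = ΣQC/ΣQ = (89.60·10.00 + 17.60·450.0) / 107.2 = 8816/107.2 = 82.24 mg/L.
Set 82.24·exp(−k·t) = 55 → t = ln(82.24/55)/k = 18690 s = 5.191 h.
Distance = v·t = 1.1·18690 = 20560 m = 20.56 km.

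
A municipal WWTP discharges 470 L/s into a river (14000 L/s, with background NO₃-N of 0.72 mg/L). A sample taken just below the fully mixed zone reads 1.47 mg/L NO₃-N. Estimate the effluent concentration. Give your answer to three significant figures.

Mass balance: 14000·0.7200 + 470.0·Cₑ = 14470·1.470
→ Cₑ = (14470·1.470 − 14000·0.7200) / 470.0 = 23.81 mg/L.

23.8 mg/L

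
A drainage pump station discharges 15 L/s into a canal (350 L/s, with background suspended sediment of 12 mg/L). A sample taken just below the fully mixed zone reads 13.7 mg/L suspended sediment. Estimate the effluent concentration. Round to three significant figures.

Mass balance: 350.0·12.00 + 15.00·Cₑ = 365.0·13.70
→ Cₑ = (365.0·13.70 − 350.0·12.00) / 15.00 = 53.37 mg/L.

53.4 mg/L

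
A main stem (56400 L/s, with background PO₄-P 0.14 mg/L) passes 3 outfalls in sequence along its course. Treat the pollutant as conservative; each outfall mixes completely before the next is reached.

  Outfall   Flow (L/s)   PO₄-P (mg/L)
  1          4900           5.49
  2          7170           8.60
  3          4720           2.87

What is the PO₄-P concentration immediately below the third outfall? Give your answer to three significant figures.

Below outfall 1: Q → 61300 L/s, C = (56400·0.1400 + 4900·5.490)/61300 = 0.5677 mg/L.
Below outfall 2: Q → 68470 L/s, C = (61300·0.5677 + 7170·8.600)/68470 = 1.409 mg/L.
Below outfall 3: Q → 73190 L/s, C = (68470·1.409 + 4720·2.870)/73190 = 1.503 mg/L.

1.50 mg/L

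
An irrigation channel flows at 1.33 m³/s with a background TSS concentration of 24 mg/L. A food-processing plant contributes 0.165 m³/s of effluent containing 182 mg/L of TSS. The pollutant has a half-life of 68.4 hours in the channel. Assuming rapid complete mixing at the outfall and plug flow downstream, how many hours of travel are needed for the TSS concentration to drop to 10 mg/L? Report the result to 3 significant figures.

140 h

Mass balance: C = (1.330·24.00 + 0.1650·182.0) / 1.495 = 61.95/1.495 = 41.44 mg/L.
Half-life 68.4 h → k = ln 2 / 68.4 = 0.01013 h⁻¹ = 0.2432 d⁻¹.
41.44·exp(−k·t) = 10 → t = ln(41.44/10)/k = 505000 s = 140.3 h.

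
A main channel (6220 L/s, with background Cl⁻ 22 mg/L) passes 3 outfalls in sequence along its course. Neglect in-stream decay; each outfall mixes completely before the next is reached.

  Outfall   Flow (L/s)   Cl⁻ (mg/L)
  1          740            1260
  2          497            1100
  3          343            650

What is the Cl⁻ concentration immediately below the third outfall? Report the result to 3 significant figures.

After outfall 1: Q = 6220 + 740.0 = 6960 L/s; C = (6220·22.00 + 740.0·1260)/6960 = 153.6 mg/L.
After outfall 2: Q = 6960 + 497.0 = 7457 L/s; C = (6960·153.6 + 497.0·1100)/7457 = 216.7 mg/L.
After outfall 3: Q = 7457 + 343.0 = 7800 L/s; C = (7457·216.7 + 343.0·650.0)/7800 = 235.8 mg/L.

236 mg/L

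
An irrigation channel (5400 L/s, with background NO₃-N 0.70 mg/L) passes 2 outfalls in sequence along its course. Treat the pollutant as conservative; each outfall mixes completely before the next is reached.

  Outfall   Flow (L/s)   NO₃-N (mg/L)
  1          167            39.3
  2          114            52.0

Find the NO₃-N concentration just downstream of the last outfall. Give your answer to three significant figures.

Below outfall 1: Q → 5567 L/s, C = (5400·0.7000 + 167.0·39.30)/5567 = 1.858 mg/L.
Below outfall 2: Q → 5681 L/s, C = (5567·1.858 + 114.0·52.00)/5681 = 2.864 mg/L.

2.86 mg/L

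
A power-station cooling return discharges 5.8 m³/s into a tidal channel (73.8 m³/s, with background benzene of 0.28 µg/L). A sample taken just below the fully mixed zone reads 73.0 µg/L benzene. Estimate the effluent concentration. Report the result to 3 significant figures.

998 µg/L

Mass balance: 73.80·0.2800 + 5.800·Cₑ = 79.60·73.00
→ Cₑ = (79.60·73.00 − 73.80·0.2800) / 5.800 = 998.3 µg/L.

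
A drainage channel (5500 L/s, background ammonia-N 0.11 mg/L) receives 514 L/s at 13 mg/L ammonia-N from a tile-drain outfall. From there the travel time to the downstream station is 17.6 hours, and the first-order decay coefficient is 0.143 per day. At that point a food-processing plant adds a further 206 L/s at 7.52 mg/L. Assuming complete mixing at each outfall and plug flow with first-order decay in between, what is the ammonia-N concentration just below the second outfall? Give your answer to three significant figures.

Conservation of mass: C = (5500·0.1100 + 514.0·13.00) / 6014 = 7287/6014 = 1.212 mg/L; combined flow 6014 L/s.
First-order decay: C = 1.212·exp(−k·t) = 1.212·0.9004 = 1.091 mg/L.
Second outfall: C = (6014·1.091 + 206.0·7.520)/6220 = 1.304 mg/L.

1.30 mg/L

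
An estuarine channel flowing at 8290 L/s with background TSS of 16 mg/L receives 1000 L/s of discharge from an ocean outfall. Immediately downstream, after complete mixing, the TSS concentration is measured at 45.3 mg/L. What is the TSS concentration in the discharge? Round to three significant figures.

Mass balance: 8290·16.00 + 1000·Cₑ = 9290·45.30
→ Cₑ = (9290·45.30 − 8290·16.00) / 1000 = 288.2 mg/L.

288 mg/L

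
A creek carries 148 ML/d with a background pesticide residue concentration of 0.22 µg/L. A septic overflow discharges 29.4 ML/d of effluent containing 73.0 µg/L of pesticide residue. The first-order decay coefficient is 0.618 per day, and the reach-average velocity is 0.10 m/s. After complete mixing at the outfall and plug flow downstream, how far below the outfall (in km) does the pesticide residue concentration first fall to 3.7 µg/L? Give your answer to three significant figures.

Flow-weighted average: C = (148.0·0.2200 + 29.40·73.00) / 177.4 = 2179/177.4 = 12.28 µg/L.
Set 12.28·exp(−k·t) = 3.7 → t = ln(12.28/3.7)/k = 167700 s = 46.59 h.
Distance = v·t = 0.10·167700 = 16770 m = 16.77 km.

16.8 km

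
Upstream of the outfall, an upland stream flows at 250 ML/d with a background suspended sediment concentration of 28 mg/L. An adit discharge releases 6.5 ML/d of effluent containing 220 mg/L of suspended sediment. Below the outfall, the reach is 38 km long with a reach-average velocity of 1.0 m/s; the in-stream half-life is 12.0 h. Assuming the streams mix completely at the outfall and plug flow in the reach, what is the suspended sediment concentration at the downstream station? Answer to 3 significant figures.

Flow-weighted average: C = (250.0·28.00 + 6.500·220.0) / 256.5 = 8430/256.5 = 32.87 mg/L.
Travel time t = 38·1000 / 1.0 = 38000 s = 10.56 h.
Half-life 12.0 h → k = ln 2 / 12.0 = 0.05776 h⁻¹ = 1.386 d⁻¹.
Decay over the reach: 32.87·exp(−kt) = 32.87·0.5435 = 17.86 mg/L.

17.9 mg/L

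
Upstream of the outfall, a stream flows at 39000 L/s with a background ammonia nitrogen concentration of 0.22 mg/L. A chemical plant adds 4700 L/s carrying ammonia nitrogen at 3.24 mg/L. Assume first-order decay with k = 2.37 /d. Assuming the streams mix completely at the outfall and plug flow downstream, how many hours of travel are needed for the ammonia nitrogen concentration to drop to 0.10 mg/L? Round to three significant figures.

17.2 h

Conservation of mass: C = (39000·0.2200 + 4700·3.240) / 43700 = 23810/43700 = 0.5448 mg/L.
0.5448·exp(−k·t) = 0.10 → t = ln(0.5448/0.10)/k = 61800 s = 17.17 h.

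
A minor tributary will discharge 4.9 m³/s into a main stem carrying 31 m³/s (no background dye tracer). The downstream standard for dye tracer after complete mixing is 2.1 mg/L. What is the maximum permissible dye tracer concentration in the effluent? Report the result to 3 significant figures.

At the limit, (Qr·Cr + Qe·Cₑ)/(Qr + Qe) = 2.1:
Cₑ = (35.90·2.1 − 31.00·0) / 4.900 = 15.39 mg/L.

15.4 mg/L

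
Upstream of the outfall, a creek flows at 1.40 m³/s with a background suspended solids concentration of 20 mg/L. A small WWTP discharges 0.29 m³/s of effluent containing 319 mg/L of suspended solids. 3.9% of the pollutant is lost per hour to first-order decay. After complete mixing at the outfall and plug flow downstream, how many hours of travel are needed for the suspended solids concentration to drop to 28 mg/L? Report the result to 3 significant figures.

23.5 h

Conservation of mass: C = (1.400·20.00 + 0.2900·319.0) / 1.690 = 120.5/1.690 = 71.31 mg/L.
3.9%/h lost → k = −ln(1 − 0.039) = 0.03978 h⁻¹.
71.31·exp(−k·t) = 28 → t = ln(71.31/28)/k = 84600 s = 23.50 h.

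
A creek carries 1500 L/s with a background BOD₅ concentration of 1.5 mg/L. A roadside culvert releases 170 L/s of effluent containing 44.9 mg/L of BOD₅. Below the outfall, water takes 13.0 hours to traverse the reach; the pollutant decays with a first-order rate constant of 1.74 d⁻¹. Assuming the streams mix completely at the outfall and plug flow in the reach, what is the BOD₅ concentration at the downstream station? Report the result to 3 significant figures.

Flow-weighted average: C = (1500·1.500 + 170.0·44.90) / 1670 = 9883/1670 = 5.918 mg/L.
After decay, C = 5.918 × e^(−kt) = 5.918 × 0.3897 = 2.306 mg/L.

2.31 mg/L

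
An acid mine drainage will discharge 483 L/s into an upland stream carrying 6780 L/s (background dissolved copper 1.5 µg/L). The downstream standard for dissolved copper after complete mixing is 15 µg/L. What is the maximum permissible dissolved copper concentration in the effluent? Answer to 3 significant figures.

At the limit, (Qr·Cr + Qe·Cₑ)/(Qr + Qe) = 15:
Cₑ = (7263·15 − 6780·1.500) / 483.0 = 204.5 µg/L.

205 µg/L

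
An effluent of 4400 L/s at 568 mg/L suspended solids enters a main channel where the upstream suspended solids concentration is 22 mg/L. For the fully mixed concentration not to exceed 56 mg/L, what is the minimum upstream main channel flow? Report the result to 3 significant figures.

Set C_mix = 56: (Q·22.00 + 4400·568.0) / (Q + 4400) = 56
→ Q = 4400·(568.0 − 56)/(56 − 22.00) = 66260 L/s.

66300 L/s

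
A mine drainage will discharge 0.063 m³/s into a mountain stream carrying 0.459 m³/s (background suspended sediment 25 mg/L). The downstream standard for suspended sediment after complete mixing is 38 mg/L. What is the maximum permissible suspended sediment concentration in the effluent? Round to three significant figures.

133 mg/L

At the limit, (Qr·Cr + Qe·Cₑ)/(Qr + Qe) = 38:
Cₑ = (0.5220·38 − 0.4590·25.00) / 0.06300 = 132.7 mg/L.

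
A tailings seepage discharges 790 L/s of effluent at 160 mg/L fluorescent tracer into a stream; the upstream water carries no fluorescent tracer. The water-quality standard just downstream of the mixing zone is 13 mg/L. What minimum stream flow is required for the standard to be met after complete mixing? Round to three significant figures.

Set C_mix = 13: (Q·0 + 790.0·160.0) / (Q + 790.0) = 13
→ Q = 790.0·(160.0 − 13)/(13 − 0) = 8933 L/s.

8930 L/s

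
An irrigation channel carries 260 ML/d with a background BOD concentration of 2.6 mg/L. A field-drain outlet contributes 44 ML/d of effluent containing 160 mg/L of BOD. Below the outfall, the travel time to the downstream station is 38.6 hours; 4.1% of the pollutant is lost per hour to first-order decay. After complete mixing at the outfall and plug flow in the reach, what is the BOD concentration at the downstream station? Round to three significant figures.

5.04 mg/L

Mass balance: C = (260.0·2.600 + 44.00·160.0) / 304.0 = 7716/304.0 = 25.38 mg/L.
4.1%/h lost → k = −ln(1 − 0.041) = 0.04186 h⁻¹.
Decay over the reach: 25.38·exp(−kt) = 25.38·0.1987 = 5.043 mg/L.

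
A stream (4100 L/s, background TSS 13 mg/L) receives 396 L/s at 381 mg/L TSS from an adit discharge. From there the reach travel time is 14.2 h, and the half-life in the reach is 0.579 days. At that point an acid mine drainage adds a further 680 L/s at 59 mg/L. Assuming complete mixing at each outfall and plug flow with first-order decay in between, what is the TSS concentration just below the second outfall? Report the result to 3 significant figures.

Mass balance: C = (4100·13.00 + 396.0·381.0) / 4496 = 204200/4496 = 45.41 mg/L; combined flow 4496 L/s.
Half-life 0.579 d → k = ln 2 / 0.579 = 1.197 d⁻¹.
Decay over the reach: 45.41·exp(−kt) = 45.41·0.4925 = 22.36 mg/L.
At the second outfall, C = (4496·22.36 + 680.0·59.00) / (4496 + 680.0) = 27.18 mg/L.

27.2 mg/L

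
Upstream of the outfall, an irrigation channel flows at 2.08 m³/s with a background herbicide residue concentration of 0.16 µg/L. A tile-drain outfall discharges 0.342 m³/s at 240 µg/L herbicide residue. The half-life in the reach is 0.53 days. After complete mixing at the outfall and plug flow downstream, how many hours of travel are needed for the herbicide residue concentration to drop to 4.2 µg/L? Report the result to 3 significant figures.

38.4 h

Mixed concentration C = ΣQC/ΣQ = (2.080·0.1600 + 0.3420·240.0) / 2.422 = 82.41/2.422 = 34.03 µg/L.
Half-life 0.53 d → k = ln 2 / 0.53 = 1.308 d⁻¹.
34.03·exp(−k·t) = 4.2 → t = ln(34.03/4.2)/k = 138200 s = 38.39 h.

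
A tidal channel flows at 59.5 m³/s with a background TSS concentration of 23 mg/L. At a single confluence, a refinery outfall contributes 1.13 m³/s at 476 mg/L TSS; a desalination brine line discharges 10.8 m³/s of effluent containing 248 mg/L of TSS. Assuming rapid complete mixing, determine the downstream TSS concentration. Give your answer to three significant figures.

64.2 mg/L

Mixed concentration C = ΣQC/ΣQ = (59.50·23.00 + 1.130·476.0 + 10.80·248.0) / 71.43 = 4585/71.43 = 64.19 mg/L.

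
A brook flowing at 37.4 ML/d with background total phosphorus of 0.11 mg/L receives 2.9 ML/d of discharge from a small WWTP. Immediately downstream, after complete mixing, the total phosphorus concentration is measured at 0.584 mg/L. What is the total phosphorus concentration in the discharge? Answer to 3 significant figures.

6.70 mg/L

Mass balance: 37.40·0.1100 + 2.900·Cₑ = 40.30·0.5840
→ Cₑ = (40.30·0.5840 − 37.40·0.1100) / 2.900 = 6.697 mg/L.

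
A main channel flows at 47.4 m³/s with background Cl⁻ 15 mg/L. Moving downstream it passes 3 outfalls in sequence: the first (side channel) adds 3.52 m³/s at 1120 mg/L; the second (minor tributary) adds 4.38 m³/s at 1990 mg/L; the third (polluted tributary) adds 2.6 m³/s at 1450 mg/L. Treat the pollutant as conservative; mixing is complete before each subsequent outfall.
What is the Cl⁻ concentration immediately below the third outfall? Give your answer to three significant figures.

After outfall 1: Q = 47.40 + 3.520 = 50.92 m³/s; C = (47.40·15.00 + 3.520·1120)/50.92 = 91.39 mg/L.
After outfall 2: Q = 50.92 + 4.380 = 55.30 m³/s; C = (50.92·91.39 + 4.380·1990)/55.30 = 241.8 mg/L.
After outfall 3: Q = 55.30 + 2.600 = 57.90 m³/s; C = (55.30·241.8 + 2.600·1450)/57.90 = 296.0 mg/L.

296 mg/L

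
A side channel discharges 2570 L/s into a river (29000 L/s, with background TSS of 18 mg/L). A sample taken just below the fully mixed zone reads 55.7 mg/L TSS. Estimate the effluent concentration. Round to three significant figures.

Mass balance: 29000·18.00 + 2570·Cₑ = 31570·55.70
→ Cₑ = (31570·55.70 − 29000·18.00) / 2570 = 481.1 mg/L.

481 mg/L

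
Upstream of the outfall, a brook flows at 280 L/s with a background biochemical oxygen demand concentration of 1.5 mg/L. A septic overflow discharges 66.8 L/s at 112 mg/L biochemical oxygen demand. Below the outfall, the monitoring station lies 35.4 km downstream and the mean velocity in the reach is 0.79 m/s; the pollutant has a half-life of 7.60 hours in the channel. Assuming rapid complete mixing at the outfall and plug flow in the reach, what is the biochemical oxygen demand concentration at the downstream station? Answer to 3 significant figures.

7.32 mg/L

Mixed concentration C = ΣQC/ΣQ = (280.0·1.500 + 66.80·112.0) / 346.8 = 7902/346.8 = 22.78 mg/L.
Travel time t = 35.4·1000 / 0.79 = 44810 s = 12.45 h.
Half-life 7.60 h → k = ln 2 / 7.60 = 0.09120 h⁻¹ = 2.189 d⁻¹.
Applying C = C₀e^(−kt): 22.78 × 0.3213 = 7.322 mg/L.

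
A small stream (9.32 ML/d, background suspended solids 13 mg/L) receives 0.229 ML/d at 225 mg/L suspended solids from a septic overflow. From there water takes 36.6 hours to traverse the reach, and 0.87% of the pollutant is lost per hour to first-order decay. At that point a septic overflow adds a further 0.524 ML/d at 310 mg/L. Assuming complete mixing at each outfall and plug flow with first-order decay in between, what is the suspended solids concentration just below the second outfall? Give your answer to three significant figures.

Flow-weighted average: C = (9.320·13.00 + 0.2290·225.0) / 9.549 = 172.7/9.549 = 18.08 mg/L; combined flow 9.549 ML/d.
0.87%/h lost → k = −ln(1 − 0.0087) = 0.008738 h⁻¹.
After decay, C = 18.08 × e^(−kt) = 18.08 × 0.7263 = 13.13 mg/L.
Second outfall: C = (9.549·13.13 + 0.5240·310.0)/10.07 = 28.58 mg/L.

28.6 mg/L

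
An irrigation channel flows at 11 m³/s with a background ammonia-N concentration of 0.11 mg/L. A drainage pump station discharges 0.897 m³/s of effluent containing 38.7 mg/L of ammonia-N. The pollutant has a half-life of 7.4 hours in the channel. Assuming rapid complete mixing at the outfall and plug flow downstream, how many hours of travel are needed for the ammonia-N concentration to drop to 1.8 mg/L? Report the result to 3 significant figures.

5.52 h

Mass balance: C = (11.00·0.1100 + 0.8970·38.70) / 11.90 = 35.92/11.90 = 3.020 mg/L.
Half-life 7.4 h → k = ln 2 / 7.4 = 0.09367 h⁻¹ = 2.248 d⁻¹.
3.020·exp(−k·t) = 1.8 → t = ln(3.020/1.8)/k = 19880 s = 5.523 h.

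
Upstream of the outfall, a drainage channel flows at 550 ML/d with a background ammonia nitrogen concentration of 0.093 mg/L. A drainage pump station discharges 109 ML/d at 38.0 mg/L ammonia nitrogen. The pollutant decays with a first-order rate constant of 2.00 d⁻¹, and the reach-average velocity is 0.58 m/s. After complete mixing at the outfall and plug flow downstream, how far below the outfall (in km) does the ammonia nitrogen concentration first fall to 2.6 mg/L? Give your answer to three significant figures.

After mixing, C = (550.0·0.09300 + 109.0·38.00) / 659.0 = 4193/659.0 = 6.363 mg/L.
Set 6.363·exp(−k·t) = 2.6 → t = ln(6.363/2.6)/k = 38660 s = 10.74 h.
Distance = v·t = 0.58·38660 = 22420 m = 22.42 km.

22.4 km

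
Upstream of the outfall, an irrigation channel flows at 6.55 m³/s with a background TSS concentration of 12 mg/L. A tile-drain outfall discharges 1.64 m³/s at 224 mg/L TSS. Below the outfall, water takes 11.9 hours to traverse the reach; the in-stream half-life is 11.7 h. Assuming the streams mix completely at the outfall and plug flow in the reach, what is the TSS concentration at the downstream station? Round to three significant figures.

Flow-weighted average: C = (6.550·12.00 + 1.640·224.0) / 8.190 = 446.0/8.190 = 54.45 mg/L.
Half-life 11.7 h → k = ln 2 / 11.7 = 0.05924 h⁻¹ = 1.422 d⁻¹.
Applying C = C₀e^(−kt): 54.45 × 0.4941 = 26.91 mg/L.

26.9 mg/L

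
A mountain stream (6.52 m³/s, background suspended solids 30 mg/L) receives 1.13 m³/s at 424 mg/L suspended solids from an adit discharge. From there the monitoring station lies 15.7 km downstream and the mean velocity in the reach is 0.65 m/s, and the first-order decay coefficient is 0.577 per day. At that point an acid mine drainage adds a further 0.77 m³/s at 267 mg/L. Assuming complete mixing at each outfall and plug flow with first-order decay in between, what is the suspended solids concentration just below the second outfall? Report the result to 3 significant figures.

92.6 mg/L

Mass balance: C = (6.520·30.00 + 1.130·424.0) / 7.650 = 674.7/7.650 = 88.20 mg/L; combined flow 7.650 m³/s.
Travel time t = 15.7·1000 / 0.65 = 24150 s = 6.709 h.
After decay, C = 88.20 × e^(−kt) = 88.20 × 0.8510 = 75.06 mg/L.
At the second outfall, C = (7.650·75.06 + 0.7700·267.0) / (7.650 + 0.7700) = 92.61 mg/L.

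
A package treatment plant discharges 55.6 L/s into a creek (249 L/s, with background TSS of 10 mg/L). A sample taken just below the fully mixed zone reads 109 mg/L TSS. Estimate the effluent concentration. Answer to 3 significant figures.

552 mg/L

Mass balance: 249.0·10.00 + 55.60·Cₑ = 304.6·109.0
→ Cₑ = (304.6·109.0 − 249.0·10.00) / 55.60 = 552.4 mg/L.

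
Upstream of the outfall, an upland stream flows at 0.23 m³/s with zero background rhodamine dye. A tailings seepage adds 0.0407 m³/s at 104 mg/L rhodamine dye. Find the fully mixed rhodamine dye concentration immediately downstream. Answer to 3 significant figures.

15.6 mg/L

Mass balance: C = (0.2300·0 + 0.04070·104.0) / 0.2707 = 4.233/0.2707 = 15.64 mg/L.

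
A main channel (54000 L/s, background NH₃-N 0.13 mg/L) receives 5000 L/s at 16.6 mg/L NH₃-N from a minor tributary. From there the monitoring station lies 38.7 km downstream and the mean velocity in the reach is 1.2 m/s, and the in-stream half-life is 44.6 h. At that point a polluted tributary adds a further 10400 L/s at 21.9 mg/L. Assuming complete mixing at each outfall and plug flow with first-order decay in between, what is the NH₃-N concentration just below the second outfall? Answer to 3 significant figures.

4.41 mg/L

Flow-weighted average: C = (54000·0.1300 + 5000·16.60) / 59000 = 90020/59000 = 1.526 mg/L; combined flow 59000 L/s.
Travel time t = 38.7·1000 / 1.2 = 32250 s = 8.958 h.
Half-life 44.6 h → k = ln 2 / 44.6 = 0.01554 h⁻¹ = 0.3730 d⁻¹.
After decay, C = 1.526 × e^(−kt) = 1.526 × 0.8700 = 1.327 mg/L.
Second outfall: C = (59000·1.327 + 10400·21.90)/69400 = 4.410 mg/L.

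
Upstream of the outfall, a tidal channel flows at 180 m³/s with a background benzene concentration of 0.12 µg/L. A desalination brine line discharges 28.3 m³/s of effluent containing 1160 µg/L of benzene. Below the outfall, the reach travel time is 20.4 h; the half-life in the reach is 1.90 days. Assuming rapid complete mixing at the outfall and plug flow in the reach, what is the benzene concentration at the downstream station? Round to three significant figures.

116 µg/L

After mixing, C = (180.0·0.1200 + 28.30·1160) / 208.3 = 32850/208.3 = 157.7 µg/L.
Half-life 1.90 d → k = ln 2 / 1.90 = 0.3648 d⁻¹.
First-order decay: C = 157.7·exp(−k·t) = 157.7·0.7334 = 115.7 µg/L.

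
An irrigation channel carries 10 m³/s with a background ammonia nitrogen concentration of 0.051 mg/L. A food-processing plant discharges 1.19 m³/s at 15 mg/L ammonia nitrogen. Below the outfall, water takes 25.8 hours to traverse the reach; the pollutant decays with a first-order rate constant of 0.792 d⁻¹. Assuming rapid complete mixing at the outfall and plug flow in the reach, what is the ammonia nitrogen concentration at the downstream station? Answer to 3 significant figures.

Flow-weighted average: C = (10.00·0.05100 + 1.190·15.00) / 11.19 = 18.36/11.19 = 1.641 mg/L.
After decay, C = 1.641 × e^(−kt) = 1.641 × 0.4268 = 0.7003 mg/L.

0.700 mg/L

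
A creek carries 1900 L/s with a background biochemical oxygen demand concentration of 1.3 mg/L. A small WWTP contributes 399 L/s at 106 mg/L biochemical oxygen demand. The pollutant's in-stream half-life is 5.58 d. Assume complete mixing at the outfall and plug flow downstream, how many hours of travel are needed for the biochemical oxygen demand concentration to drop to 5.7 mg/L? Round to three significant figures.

Flow-weighted average: C = (1900·1.300 + 399.0·106.0) / 2299 = 44760/2299 = 19.47 mg/L.
Half-life 5.58 d → k = ln 2 / 5.58 = 0.1242 d⁻¹.
19.47·exp(−k·t) = 5.7 → t = ln(19.47/5.7)/k = 854400 s = 237.3 h.

237 h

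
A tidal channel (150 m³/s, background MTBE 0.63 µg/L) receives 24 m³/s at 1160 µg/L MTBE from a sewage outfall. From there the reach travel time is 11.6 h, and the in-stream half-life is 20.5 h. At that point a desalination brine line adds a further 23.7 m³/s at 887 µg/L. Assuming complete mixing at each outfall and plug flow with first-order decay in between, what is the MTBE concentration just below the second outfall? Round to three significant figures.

Mass balance: C = (150.0·0.6300 + 24.00·1160) / 174.0 = 27930/174.0 = 160.5 µg/L; combined flow 174.0 m³/s.
Half-life 20.5 h → k = ln 2 / 20.5 = 0.03381 h⁻¹ = 0.8115 d⁻¹.
Applying C = C₀e^(−kt): 160.5 × 0.6756 = 108.5 µg/L.
At the second outfall, C = (174.0·108.5 + 23.70·887.0) / (174.0 + 23.70) = 201.8 µg/L.

202 µg/L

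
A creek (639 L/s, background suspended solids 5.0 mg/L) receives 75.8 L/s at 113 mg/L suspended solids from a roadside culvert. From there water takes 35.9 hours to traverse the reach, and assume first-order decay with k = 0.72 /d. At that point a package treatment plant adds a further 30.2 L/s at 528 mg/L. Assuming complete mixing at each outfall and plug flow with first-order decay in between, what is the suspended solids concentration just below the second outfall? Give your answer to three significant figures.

Flow-weighted average: C = (639.0·5.000 + 75.80·113.0) / 714.8 = 11760/714.8 = 16.45 mg/L; combined flow 714.8 L/s.
After decay, C = 16.45 × e^(−kt) = 16.45 × 0.3406 = 5.604 mg/L.
Second outfall: C = (714.8·5.604 + 30.20·528.0)/745.0 = 26.78 mg/L.

26.8 mg/L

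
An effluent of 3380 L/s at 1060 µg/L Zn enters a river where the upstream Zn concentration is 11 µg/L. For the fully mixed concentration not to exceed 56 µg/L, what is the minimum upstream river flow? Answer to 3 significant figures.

Set C_mix = 56: (Q·11.00 + 3380·1060) / (Q + 3380) = 56
→ Q = 3380·(1060 − 56)/(56 − 11.00) = 75410 L/s.

75400 L/s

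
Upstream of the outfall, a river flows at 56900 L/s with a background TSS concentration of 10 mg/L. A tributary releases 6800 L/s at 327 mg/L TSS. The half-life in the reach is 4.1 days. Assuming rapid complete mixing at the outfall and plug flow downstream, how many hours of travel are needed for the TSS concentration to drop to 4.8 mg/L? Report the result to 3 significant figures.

Mixed concentration C = ΣQC/ΣQ = (56900·10.00 + 6800·327.0) / 63700 = 2793000/63700 = 43.84 mg/L.
Half-life 4.1 d → k = ln 2 / 4.1 = 0.1691 d⁻¹.
43.84·exp(−k·t) = 4.8 → t = ln(43.84/4.8)/k = 1130000 s = 314.0 h.

314 h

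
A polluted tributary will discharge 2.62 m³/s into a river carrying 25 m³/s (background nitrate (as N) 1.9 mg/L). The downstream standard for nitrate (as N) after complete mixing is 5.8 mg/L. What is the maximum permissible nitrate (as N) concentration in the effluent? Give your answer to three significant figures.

At the limit, (Qr·Cr + Qe·Cₑ)/(Qr + Qe) = 5.8:
Cₑ = (27.62·5.8 − 25.00·1.900) / 2.620 = 43.01 mg/L.

43.0 mg/L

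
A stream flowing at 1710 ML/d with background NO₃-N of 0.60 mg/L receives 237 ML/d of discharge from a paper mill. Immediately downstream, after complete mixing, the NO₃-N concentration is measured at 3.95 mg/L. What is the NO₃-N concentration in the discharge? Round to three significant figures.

Mass balance: 1710·0.6000 + 237.0·Cₑ = 1947·3.950
→ Cₑ = (1947·3.950 − 1710·0.6000) / 237.0 = 28.12 mg/L.

28.1 mg/L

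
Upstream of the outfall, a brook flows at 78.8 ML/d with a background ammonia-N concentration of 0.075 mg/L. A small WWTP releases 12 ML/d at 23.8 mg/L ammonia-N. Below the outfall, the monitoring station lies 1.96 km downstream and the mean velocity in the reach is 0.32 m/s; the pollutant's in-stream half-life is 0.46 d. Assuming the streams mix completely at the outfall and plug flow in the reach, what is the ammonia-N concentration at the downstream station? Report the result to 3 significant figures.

Mixed concentration C = ΣQC/ΣQ = (78.80·0.07500 + 12.00·23.80) / 90.80 = 291.5/90.80 = 3.210 mg/L.
Travel time t = 1.96·1000 / 0.32 = 6125 s = 1.701 h.
Half-life 0.46 d → k = ln 2 / 0.46 = 1.507 d⁻¹.
Applying C = C₀e^(−kt): 3.210 × 0.8987 = 2.885 mg/L.

2.89 mg/L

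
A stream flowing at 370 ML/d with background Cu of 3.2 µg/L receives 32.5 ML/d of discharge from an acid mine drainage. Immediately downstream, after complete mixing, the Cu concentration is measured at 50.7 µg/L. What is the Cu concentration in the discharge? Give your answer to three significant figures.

Mass balance: 370.0·3.200 + 32.50·Cₑ = 402.5·50.70
→ Cₑ = (402.5·50.70 − 370.0·3.200) / 32.50 = 591.5 µg/L.

591 µg/L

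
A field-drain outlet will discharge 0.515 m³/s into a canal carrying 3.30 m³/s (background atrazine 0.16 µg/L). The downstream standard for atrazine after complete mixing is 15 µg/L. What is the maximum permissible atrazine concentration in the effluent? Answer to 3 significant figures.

110 µg/L

At the limit, (Qr·Cr + Qe·Cₑ)/(Qr + Qe) = 15:
Cₑ = (3.815·15 − 3.300·0.1600) / 0.5150 = 110.1 µg/L.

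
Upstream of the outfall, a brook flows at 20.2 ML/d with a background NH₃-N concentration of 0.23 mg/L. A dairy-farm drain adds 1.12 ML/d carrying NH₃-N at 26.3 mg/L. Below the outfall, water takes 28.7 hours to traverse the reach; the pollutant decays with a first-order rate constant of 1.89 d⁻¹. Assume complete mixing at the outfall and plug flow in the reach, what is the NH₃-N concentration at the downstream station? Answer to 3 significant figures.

Flow-weighted average: C = (20.20·0.2300 + 1.120·26.30) / 21.32 = 34.10/21.32 = 1.600 mg/L.
Decay over the reach: 1.600·exp(−kt) = 1.600·0.1043 = 0.1669 mg/L.

0.167 mg/L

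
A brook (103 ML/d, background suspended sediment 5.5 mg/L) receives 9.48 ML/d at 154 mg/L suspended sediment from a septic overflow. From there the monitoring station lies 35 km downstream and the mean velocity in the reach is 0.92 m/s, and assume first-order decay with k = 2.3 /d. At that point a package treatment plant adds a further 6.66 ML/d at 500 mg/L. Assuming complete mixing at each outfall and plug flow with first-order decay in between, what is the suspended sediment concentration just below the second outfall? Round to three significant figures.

Conservation of mass: C = (103.0·5.500 + 9.480·154.0) / 112.5 = 2026/112.5 = 18.02 mg/L; combined flow 112.5 ML/d.
Travel time t = 35·1000 / 0.92 = 38040 s = 10.57 h.
After decay, C = 18.02 × e^(−kt) = 18.02 × 0.3632 = 6.544 mg/L.
At the second outfall, C = (112.5·6.544 + 6.660·500.0) / (112.5 + 6.660) = 34.13 mg/L.

34.1 mg/L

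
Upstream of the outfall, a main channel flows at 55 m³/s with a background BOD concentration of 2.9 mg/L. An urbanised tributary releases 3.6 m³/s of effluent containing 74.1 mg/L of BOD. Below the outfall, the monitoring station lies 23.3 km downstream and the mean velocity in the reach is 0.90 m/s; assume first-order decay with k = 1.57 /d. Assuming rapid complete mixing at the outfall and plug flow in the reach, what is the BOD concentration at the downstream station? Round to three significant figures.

4.54 mg/L

Conservation of mass: C = (55.00·2.900 + 3.600·74.10) / 58.60 = 426.3/58.60 = 7.274 mg/L.
Travel time t = 23.3·1000 / 0.90 = 25890 s = 7.191 h.
Applying C = C₀e^(−kt): 7.274 × 0.6247 = 4.544 mg/L.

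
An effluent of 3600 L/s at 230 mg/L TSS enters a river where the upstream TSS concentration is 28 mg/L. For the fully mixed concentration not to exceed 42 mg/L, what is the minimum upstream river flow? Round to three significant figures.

48300 L/s

Set C_mix = 42: (Q·28.00 + 3600·230.0) / (Q + 3600) = 42
→ Q = 3600·(230.0 − 42)/(42 − 28.00) = 48340 L/s.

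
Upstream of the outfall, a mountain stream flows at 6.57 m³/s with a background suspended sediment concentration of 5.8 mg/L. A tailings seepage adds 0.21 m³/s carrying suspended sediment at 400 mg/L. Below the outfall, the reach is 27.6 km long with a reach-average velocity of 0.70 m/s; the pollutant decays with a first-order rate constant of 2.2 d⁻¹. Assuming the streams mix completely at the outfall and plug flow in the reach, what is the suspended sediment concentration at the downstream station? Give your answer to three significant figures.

6.60 mg/L

After mixing, C = (6.570·5.800 + 0.2100·400.0) / 6.780 = 122.1/6.780 = 18.01 mg/L.
Travel time t = 27.6·1000 / 0.70 = 39430 s = 10.95 h.
Applying C = C₀e^(−kt): 18.01 × 0.3664 = 6.599 mg/L.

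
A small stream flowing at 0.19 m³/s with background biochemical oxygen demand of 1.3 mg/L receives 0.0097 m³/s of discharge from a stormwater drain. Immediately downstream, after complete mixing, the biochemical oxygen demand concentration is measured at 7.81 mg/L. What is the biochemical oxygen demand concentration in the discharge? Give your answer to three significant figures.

Mass balance: 0.1900·1.300 + 0.009700·Cₑ = 0.1997·7.810
→ Cₑ = (0.1997·7.810 − 0.1900·1.300) / 0.009700 = 135.3 mg/L.

135 mg/L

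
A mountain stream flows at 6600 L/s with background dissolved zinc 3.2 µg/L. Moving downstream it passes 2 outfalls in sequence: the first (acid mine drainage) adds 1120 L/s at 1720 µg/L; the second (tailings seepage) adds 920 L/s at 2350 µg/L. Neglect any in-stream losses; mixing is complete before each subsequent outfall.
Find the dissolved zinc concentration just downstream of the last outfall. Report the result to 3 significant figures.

476 µg/L

Below outfall 1: Q → 7720 L/s, C = (6600·3.200 + 1120·1720)/7720 = 252.3 µg/L.
Below outfall 2: Q → 8640 L/s, C = (7720·252.3 + 920.0·2350)/8640 = 475.6 µg/L.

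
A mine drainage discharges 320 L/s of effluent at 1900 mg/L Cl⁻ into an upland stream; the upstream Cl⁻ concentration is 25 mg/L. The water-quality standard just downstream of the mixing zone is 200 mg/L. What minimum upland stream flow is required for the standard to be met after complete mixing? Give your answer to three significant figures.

Set C_mix = 200: (Q·25.00 + 320.0·1900) / (Q + 320.0) = 200
→ Q = 320.0·(1900 − 200)/(200 − 25.00) = 3109 L/s.

3110 L/s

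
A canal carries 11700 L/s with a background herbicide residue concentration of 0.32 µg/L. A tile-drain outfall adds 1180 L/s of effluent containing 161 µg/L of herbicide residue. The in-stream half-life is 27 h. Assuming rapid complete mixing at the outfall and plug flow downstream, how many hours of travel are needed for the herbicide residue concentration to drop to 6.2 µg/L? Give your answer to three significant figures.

34.5 h

Conservation of mass: C = (11700·0.3200 + 1180·161.0) / 12880 = 193700/12880 = 15.04 µg/L.
Half-life 27 h → k = ln 2 / 27 = 0.02567 h⁻¹ = 0.6161 d⁻¹.
15.04·exp(−k·t) = 6.2 → t = ln(15.04/6.2)/k = 124300 s = 34.52 h.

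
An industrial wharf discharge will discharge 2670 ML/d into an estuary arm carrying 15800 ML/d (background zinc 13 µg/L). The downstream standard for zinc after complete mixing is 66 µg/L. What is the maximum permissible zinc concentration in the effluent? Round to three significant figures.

380 µg/L

At the limit, (Qr·Cr + Qe·Cₑ)/(Qr + Qe) = 66:
Cₑ = (18470·66 − 15800·13.00) / 2670 = 379.6 µg/L.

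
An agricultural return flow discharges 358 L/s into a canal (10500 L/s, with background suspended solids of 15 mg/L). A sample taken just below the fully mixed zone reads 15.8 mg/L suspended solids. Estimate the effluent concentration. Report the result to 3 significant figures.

Mass balance: 10500·15.00 + 358.0·Cₑ = 10860·15.80
→ Cₑ = (10860·15.80 − 10500·15.00) / 358.0 = 39.26 mg/L.

39.3 mg/L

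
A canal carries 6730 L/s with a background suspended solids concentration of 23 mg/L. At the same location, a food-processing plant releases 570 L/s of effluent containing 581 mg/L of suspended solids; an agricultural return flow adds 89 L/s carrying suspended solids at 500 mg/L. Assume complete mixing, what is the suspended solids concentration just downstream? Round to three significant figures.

71.8 mg/L

Conservation of mass: C = (6730·23.00 + 570.0·581.0 + 89.00·500.0) / 7389 = 530500/7389 = 71.79 mg/L.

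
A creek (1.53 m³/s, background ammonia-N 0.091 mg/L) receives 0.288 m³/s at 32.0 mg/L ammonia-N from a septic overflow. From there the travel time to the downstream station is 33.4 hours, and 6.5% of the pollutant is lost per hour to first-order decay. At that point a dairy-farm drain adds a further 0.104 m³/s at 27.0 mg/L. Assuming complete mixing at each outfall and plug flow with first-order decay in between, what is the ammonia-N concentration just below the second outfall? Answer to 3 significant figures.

Mass balance: C = (1.530·0.09100 + 0.2880·32.00) / 1.818 = 9.355/1.818 = 5.146 mg/L; combined flow 1.818 m³/s.
6.5%/h lost → k = −ln(1 − 0.065) = 0.06721 h⁻¹.
Applying C = C₀e^(−kt): 5.146 × 0.1060 = 0.5452 mg/L.
Second outfall: C = (1.818·0.5452 + 0.1040·27.00)/1.922 = 1.977 mg/L.

1.98 mg/L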